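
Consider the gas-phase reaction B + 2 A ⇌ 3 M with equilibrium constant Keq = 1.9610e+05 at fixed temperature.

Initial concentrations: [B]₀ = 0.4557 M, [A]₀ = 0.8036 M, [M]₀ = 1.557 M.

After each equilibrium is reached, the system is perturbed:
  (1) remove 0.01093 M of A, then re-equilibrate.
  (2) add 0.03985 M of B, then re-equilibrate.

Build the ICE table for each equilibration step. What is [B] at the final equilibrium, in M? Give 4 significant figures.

[B]_eq = 0.1141 M

Q₀ = 12.83 vs Keq = 1.9610e+05 ⇒ Q<K, forward
Step 1:
                    B           A           M
  Initial      0.4557      0.8036       1.557
  Change      -0.3831     -0.7663       1.149
  Equil       0.07256     0.03732       2.706
  solve Keq expr → x = 0.3831; check Q = 1.9610e+05
Then remove 0.01093 M of A.
Step 2:
                    B           A           M
  Initial     0.07256     0.02639       2.706
  Change     0.004741    0.009483    -0.01422
  Equil        0.0773     0.03588       2.692
  solve Keq expr → x = -0.004741; check Q = 1.9610e+05
Then add 0.03985 M of B.
Step 3:
                    B           A           M
  Initial      0.1172     0.03588       2.692
  Change    -0.003094   -0.006188    0.009282
  Equil        0.1141     0.02969       2.701
  solve Keq expr → x = 0.003094; check Q = 1.9610e+05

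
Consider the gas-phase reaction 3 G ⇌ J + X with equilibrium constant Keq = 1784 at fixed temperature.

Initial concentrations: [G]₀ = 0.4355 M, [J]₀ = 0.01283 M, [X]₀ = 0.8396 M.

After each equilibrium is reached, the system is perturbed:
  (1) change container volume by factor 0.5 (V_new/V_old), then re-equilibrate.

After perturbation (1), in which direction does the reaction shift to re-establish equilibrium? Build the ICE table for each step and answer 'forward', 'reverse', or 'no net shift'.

Q₀ = 0.1304 vs Keq = 1784 ⇒ Q<K, forward
Step 1:
                   G          J          X
  I           0.4355    0.01283     0.8396
  C          -0.3927     0.1309     0.1309
  E          0.04276     0.1437     0.9705
  solve Keq expr → x = 0.1309; check Q = 1784
Then change container volume by factor 0.5 (V_new/V_old).
Step 2:
                   G          J          X
  I          0.08553     0.2875      1.941
  C         -0.01713    0.00571    0.00571
  E          0.06839     0.2932      1.947
  solve Keq expr → x = 0.00571; check Q = 1784

Direction: forward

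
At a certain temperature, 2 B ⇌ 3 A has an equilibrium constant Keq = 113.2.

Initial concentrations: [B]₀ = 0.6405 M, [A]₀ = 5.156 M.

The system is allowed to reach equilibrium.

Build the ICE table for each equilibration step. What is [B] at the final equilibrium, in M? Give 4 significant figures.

[B]_eq = 0.9535 M

Q₀ = 334.1 vs Keq = 113.2 ⇒ Q>K, reverse
Step 1:
                   B          A
  init        0.6405      5.156
  Δ            0.313    -0.4696
  eq          0.9535      4.686
  solve Keq expr → x = -0.1565; check Q = 113.2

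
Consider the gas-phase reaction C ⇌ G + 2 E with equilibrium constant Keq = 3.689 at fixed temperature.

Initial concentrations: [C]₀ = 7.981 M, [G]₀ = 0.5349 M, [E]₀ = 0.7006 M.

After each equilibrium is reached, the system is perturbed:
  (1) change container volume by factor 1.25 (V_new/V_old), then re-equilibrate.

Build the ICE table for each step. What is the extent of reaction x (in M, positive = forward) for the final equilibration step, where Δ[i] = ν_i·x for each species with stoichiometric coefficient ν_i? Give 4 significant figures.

x = 0.2108 M

Q₀ = 0.0329 vs Keq = 3.689 ⇒ Q<K, forward
Step 1:
                   C          G          E
  I            7.981     0.5349     0.7006
  C           -1.413      1.413      2.826
  E            6.568      1.948      3.527
  solve Keq expr → x = 1.413; check Q = 3.689
Then change container volume by factor 1.25 (V_new/V_old).
Step 2:
                   C          G          E
  I            5.254      1.558      2.821
  C          -0.2108     0.2108     0.4215
  E            5.044      1.769      3.243
  solve Keq expr → x = 0.2108; check Q = 3.689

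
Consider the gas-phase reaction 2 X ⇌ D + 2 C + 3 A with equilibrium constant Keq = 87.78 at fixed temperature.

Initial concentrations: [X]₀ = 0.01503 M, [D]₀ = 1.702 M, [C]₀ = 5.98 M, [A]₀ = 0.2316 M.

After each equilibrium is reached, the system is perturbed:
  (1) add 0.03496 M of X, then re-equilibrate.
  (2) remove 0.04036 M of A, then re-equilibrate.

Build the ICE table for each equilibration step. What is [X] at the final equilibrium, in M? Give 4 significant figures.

[X]_eq = 0.06078 M

Q₀ = 3347 vs Keq = 87.78 ⇒ Q>K, reverse
Step 1:
                   X          D          C          A
  I          0.01503      1.702       5.98     0.2316
  C          0.04192   -0.02096   -0.04192   -0.06288
  E          0.05695      1.681      5.938     0.1687
  solve Keq expr → x = -0.02096; check Q = 87.78
Then add 0.03496 M of X.
Step 2:
                   X          D          C          A
  I          0.09191      1.681      5.938     0.1687
  C         -0.01927   0.009636    0.01927    0.02891
  E          0.07264      1.691      5.957     0.1976
  solve Keq expr → x = 0.009636; check Q = 87.78
Then remove 0.04036 M of A.
Step 3:
                   X          D          C          A
  I          0.07264      1.691      5.957     0.1573
  C         -0.01186   0.005928    0.01186    0.01779
  E          0.06078      1.697      5.969     0.1751
  solve Keq expr → x = 0.005928; check Q = 87.78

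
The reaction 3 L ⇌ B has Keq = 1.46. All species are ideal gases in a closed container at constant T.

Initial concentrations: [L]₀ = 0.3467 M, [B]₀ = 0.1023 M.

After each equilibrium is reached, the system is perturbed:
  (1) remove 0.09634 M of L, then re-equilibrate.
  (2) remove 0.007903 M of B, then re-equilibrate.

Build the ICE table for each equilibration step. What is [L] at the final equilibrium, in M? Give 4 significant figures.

[L]_eq = 0.3484 M

Q₀ = 2.455 vs Keq = 1.46 ⇒ Q>K, reverse
Step 1:
                    L           B
  Initial      0.3467      0.1023
  Change      0.04456    -0.01485
  Equil        0.3913     0.08745
  solve Keq expr → x = -0.01485; check Q = 1.46
Then remove 0.09634 M of L.
Step 2:
                    L           B
  Initial      0.2949     0.08745
  Change      0.06244    -0.02081
  Equil        0.3574     0.06663
  solve Keq expr → x = -0.02081; check Q = 1.46
Then remove 0.007903 M of B.
Step 3:
                    L           B
  Initial      0.3574     0.05873
  Change    -0.008994    0.002998
  Equil        0.3484     0.06173
  solve Keq expr → x = 0.002998; check Q = 1.46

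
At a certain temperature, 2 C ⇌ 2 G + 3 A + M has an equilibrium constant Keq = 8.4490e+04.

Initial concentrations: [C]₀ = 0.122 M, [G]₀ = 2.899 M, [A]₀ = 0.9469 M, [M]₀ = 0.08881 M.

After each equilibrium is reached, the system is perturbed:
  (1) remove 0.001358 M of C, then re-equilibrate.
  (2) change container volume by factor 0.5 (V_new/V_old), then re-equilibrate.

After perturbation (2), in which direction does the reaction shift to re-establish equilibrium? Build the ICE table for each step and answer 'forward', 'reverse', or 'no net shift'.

Q₀ = 42.57 vs Keq = 8.4490e+04 ⇒ Q<K, forward
Step 1:
                    C           G           A           M
  I             0.122       2.899      0.9469     0.08881
  C           -0.1173      0.1173      0.1759     0.05863
  E           0.00474       3.016       1.123      0.1474
  solve Keq expr → x = 0.05863; check Q = 8.4490e+04
Then remove 0.001358 M of C.
Step 2:
                    C           G           A           M
  I          0.003382       3.016       1.123      0.1474
  C          0.001333   -0.001333   -0.001999 -6.6628e-04
  E          0.004715       3.015       1.121      0.1468
  solve Keq expr → x = -6.6628e-04; check Q = 8.4490e+04
Then change container volume by factor 0.5 (V_new/V_old).
Step 3:
                    C           G           A           M
  I           0.00943        6.03       2.242      0.2935
  C           0.02631    -0.02631    -0.03946    -0.01315
  E           0.03574       6.004       2.202      0.2804
  solve Keq expr → x = -0.01315; check Q = 8.4490e+04

Direction: reverse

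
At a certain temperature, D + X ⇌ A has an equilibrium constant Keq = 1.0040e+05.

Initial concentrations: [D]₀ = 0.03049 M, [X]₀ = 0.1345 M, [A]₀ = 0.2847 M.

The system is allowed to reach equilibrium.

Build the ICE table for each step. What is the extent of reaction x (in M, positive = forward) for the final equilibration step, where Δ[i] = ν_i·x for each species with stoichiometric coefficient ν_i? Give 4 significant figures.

Q₀ = 69.42 vs Keq = 1.0040e+05 ⇒ Q<K, forward
Step 1:
                    D           X           A
  Initial     0.03049      0.1345      0.2847
  Change     -0.03046    -0.03046     0.03046
  Equil    3.0171e-05       0.104      0.3152
  solve Keq expr → x = 0.03046; check Q = 1.0040e+05

x = 0.03046 M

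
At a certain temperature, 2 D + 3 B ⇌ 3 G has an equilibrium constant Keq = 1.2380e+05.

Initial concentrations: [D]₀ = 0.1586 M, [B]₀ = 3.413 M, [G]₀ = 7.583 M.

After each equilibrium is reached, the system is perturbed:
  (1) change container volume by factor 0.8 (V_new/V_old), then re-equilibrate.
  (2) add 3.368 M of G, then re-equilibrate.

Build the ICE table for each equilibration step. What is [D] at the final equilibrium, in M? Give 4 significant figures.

Q₀ = 436 vs Keq = 1.2380e+05 ⇒ Q<K, forward
Step 1:
                   D          B          G
  I           0.1586      3.413      7.583
  C          -0.1477    -0.2216     0.2216
  E          0.01087      3.191      7.805
  solve Keq expr → x = 0.07387; check Q = 1.2380e+05
Then change container volume by factor 0.8 (V_new/V_old).
Step 2:
                   D          B          G
  I          0.01359      3.989      9.756
  C        -0.002694  -0.004041   0.004041
  E          0.01089      3.985       9.76
  solve Keq expr → x = 0.001347; check Q = 1.2380e+05
Then add 3.368 M of G.
Step 3:
                   D          B          G
  I          0.01089      3.985      13.13
  C         0.006025   0.009037  -0.009037
  E          0.01692      3.994      13.12
  solve Keq expr → x = -0.003012; check Q = 1.2380e+05

[D]_eq = 0.01692 M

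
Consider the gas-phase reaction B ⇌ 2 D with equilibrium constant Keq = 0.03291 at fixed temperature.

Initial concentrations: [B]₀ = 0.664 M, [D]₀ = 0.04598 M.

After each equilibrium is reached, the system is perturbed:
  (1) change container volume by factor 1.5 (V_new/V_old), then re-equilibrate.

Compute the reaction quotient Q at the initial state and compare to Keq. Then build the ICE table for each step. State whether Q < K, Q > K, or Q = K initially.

Q₀ = 0.003184 vs Keq = 0.03291 ⇒ Q<K, forward
Step 1:
                  B         D
  init        0.664   0.04598
  Δ        -0.04819   0.09638
  eq         0.6158    0.1424
  solve Keq expr → x = 0.04819; check Q = 0.03291
Then change container volume by factor 1.5 (V_new/V_old).
Step 2:
                  B         D
  init       0.4105   0.09491
  Δ       -0.009956   0.01991
  eq         0.4006    0.1148
  solve Keq expr → x = 0.009956; check Q = 0.03291

Q₀ = 0.003184; Q < K (proceeds forward)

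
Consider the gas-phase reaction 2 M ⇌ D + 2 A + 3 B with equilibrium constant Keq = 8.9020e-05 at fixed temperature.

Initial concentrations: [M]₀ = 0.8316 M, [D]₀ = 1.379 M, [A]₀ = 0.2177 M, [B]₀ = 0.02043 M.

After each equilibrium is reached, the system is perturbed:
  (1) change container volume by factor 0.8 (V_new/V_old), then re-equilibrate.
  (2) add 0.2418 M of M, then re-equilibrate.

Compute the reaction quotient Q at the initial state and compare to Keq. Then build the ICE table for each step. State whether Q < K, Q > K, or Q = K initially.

Q₀ = 8.0586e-07; Q < K (proceeds forward)

Q₀ = 8.0586e-07 vs Keq = 8.9020e-05 ⇒ Q<K, forward
Step 1:
                  M         D         A         B
  Initial    0.8316     1.379    0.2177   0.02043
  Change   -0.04219   0.02109   0.04219   0.06328
  Equil      0.7894       1.4    0.2599   0.08371
  solve Keq expr → x = 0.02109; check Q = 8.9020e-05
Then change container volume by factor 0.8 (V_new/V_old).
Step 2:
                  M         D         A         B
  Initial    0.9868      1.75    0.3249    0.1046
  Change    0.01558 -0.007792  -0.01558  -0.02338
  Equil       1.002     1.742    0.3093   0.08126
  solve Keq expr → x = -0.007792; check Q = 8.9020e-05
Then add 0.2418 M of M.
Step 3:
                  M         D         A         B
  Initial     1.244     1.742    0.3093   0.08126
  Change  -0.007168  0.003584  0.007168   0.01075
  Equil       1.237     1.746    0.3164   0.09202
  solve Keq expr → x = 0.003584; check Q = 8.9020e-05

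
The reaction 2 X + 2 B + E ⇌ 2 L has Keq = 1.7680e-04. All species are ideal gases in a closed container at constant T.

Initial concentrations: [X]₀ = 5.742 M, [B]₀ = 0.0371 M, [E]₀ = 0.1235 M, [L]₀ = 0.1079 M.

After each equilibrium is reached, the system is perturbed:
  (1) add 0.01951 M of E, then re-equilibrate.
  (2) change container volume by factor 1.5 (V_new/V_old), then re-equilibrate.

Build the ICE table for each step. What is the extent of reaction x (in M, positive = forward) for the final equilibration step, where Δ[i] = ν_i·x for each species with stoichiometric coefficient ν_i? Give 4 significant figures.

Q₀ = 2.077 vs Keq = 1.7680e-04 ⇒ Q>K, reverse
Step 1:
                   X          B          E          L
  I            5.742     0.0371     0.1235     0.1079
  C           0.1033     0.1033    0.05167    -0.1033
  E            5.845     0.1404     0.1752   0.004568
  solve Keq expr → x = -0.05167; check Q = 1.7680e-04
Then add 0.01951 M of E.
Step 2:
                   X          B          E          L
  I            5.845     0.1404     0.1947   0.004568
  C       -2.3786e-04 -2.3786e-04 -1.1893e-04 2.3786e-04
  E            5.845     0.1402     0.1946   0.004806
  solve Keq expr → x = 1.1893e-04; check Q = 1.7680e-04
Then change container volume by factor 1.5 (V_new/V_old).
Step 3:
                   X          B          E          L
  I            3.897    0.09346     0.1297   0.003204
  C         0.001428   0.001428 7.1390e-04  -0.001428
  E            3.898    0.09489     0.1304   0.001776
  solve Keq expr → x = -7.1390e-04; check Q = 1.7680e-04

x = -7.1390e-04 M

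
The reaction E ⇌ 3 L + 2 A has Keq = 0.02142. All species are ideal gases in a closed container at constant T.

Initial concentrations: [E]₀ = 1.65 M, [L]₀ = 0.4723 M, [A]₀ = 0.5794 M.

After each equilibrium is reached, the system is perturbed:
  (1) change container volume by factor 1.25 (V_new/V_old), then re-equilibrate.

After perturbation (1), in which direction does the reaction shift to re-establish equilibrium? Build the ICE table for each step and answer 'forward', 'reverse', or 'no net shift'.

Direction: forward

Q₀ = 0.02144 vs Keq = 0.02142 ⇒ Q>K, reverse
Step 1:
                    E           L           A
  Initial        1.65      0.4723      0.5794
  Change   2.6643e-05 -7.9929e-05 -5.3286e-05
  Equil          1.65      0.4722      0.5793
  solve Keq expr → x = -2.6643e-05; check Q = 0.02142
Then change container volume by factor 1.25 (V_new/V_old).
Step 2:
                    E           L           A
  Initial        1.32      0.3778      0.4635
  Change     -0.02946     0.08838     0.05892
  Equil         1.291      0.4662      0.5224
  solve Keq expr → x = 0.02946; check Q = 0.02142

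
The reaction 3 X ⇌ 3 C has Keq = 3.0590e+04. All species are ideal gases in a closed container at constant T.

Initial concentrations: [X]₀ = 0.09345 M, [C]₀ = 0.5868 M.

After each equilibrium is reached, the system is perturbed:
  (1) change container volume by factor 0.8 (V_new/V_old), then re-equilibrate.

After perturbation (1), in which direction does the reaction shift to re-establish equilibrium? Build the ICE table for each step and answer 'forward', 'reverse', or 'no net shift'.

Direction: no net shift

Q₀ = 247.6 vs Keq = 3.0590e+04 ⇒ Q<K, forward
Step 1:
                   X          C
  I          0.09345     0.5868
  C         -0.07237    0.07237
  E          0.02108     0.6592
  solve Keq expr → x = 0.02412; check Q = 3.0590e+04
Then change container volume by factor 0.8 (V_new/V_old).
Step 2:
                   X          C
  I          0.02635      0.824
  C                0          0
  E          0.02635      0.824
  solve Keq expr → x = 0; check Q = 3.0590e+04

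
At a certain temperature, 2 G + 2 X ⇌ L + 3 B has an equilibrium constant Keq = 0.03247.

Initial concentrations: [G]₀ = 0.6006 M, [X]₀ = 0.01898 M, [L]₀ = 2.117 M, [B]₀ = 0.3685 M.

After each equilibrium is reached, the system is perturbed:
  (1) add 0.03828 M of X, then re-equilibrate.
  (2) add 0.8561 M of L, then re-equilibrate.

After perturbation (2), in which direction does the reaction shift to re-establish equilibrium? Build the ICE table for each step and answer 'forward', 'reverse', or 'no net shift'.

Direction: reverse

Q₀ = 815.2 vs Keq = 0.03247 ⇒ Q>K, reverse
Step 1:
                   G          X          L          B
  I           0.6006    0.01898      2.117     0.3685
  C           0.1942     0.1942   -0.09708    -0.2912
  E           0.7948     0.2131       2.02    0.07726
  solve Keq expr → x = -0.09708; check Q = 0.03247
Then add 0.03828 M of X.
Step 2:
                   G          X          L          B
  I           0.7948     0.2514       2.02    0.07726
  C        -0.004975  -0.004975   0.002487   0.007462
  E           0.7898     0.2464      2.022    0.08473
  solve Keq expr → x = 0.002487; check Q = 0.03247
Then add 0.8561 M of L.
Step 3:
                   G          X          L          B
  I           0.7898     0.2464      2.879    0.08473
  C         0.005308   0.005308  -0.002654  -0.007962
  E           0.7951     0.2518      2.876    0.07676
  solve Keq expr → x = -0.002654; check Q = 0.03247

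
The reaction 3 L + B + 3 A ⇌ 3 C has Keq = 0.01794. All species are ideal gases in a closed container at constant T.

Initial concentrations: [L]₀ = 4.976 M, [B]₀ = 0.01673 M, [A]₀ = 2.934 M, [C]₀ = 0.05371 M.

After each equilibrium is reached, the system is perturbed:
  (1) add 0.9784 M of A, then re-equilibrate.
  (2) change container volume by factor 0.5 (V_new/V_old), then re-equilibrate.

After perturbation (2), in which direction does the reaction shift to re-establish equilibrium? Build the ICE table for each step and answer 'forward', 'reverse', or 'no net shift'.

Direction: forward

Q₀ = 2.9761e-06 vs Keq = 0.01794 ⇒ Q<K, forward
Step 1:
                    L           B           A           C
  Initial       4.976     0.01673       2.934     0.05371
  Change     -0.05012    -0.01671    -0.05012     0.05012
  Equil         4.926  2.1768e-05       2.884      0.1038
  solve Keq expr → x = 0.01671; check Q = 0.01794
Then add 0.9784 M of A.
Step 2:
                    L           B           A           C
  Initial       4.926  2.1768e-05       3.862      0.1038
  Change  -3.8088e-05 -1.2696e-05 -3.8088e-05  3.8088e-05
  Equil         4.926  9.0725e-06       3.862      0.1039
  solve Keq expr → x = 1.2696e-05; check Q = 0.01794
Then change container volume by factor 0.5 (V_new/V_old).
Step 3:
                    L           B           A           C
  Initial       9.852  1.8145e-05       7.724      0.2077
  Change  -5.1030e-05 -1.7010e-05 -5.1030e-05  5.1030e-05
  Equil         9.852  1.1349e-06       7.724      0.2078
  solve Keq expr → x = 1.7010e-05; check Q = 0.01794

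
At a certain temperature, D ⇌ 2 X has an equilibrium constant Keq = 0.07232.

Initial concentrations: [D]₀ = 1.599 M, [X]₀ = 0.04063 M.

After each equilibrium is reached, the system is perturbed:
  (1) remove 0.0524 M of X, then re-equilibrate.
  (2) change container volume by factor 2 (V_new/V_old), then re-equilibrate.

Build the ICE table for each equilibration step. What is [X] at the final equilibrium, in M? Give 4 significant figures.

[X]_eq = 0.2226 M

Q₀ = 0.001032 vs Keq = 0.07232 ⇒ Q<K, forward
Step 1:
                    D           X
  init          1.599     0.04063
  Δ            -0.142       0.284
  eq            1.457      0.3246
  solve Keq expr → x = 0.142; check Q = 0.07232
Then remove 0.0524 M of X.
Step 2:
                    D           X
  init          1.457      0.2722
  Δ          -0.02481     0.04962
  eq            1.432      0.3218
  solve Keq expr → x = 0.02481; check Q = 0.07232
Then change container volume by factor 2 (V_new/V_old).
Step 3:
                    D           X
  init         0.7161      0.1609
  Δ          -0.03085      0.0617
  eq           0.6853      0.2226
  solve Keq expr → x = 0.03085; check Q = 0.07232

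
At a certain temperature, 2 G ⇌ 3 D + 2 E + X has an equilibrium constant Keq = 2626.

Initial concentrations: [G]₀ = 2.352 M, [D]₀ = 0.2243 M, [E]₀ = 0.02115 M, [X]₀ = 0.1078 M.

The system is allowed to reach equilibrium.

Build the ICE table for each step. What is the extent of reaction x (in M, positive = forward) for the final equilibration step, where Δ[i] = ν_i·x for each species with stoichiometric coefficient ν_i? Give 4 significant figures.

Q₀ = 9.8368e-08 vs Keq = 2626 ⇒ Q<K, forward
Step 1:
                  G         D         E         X
  I           2.352    0.2243   0.02115    0.1078
  C          -2.082     3.124     2.082     1.041
  E          0.2696     3.348     2.104     1.149
  solve Keq expr → x = 1.041; check Q = 2626

x = 1.041 M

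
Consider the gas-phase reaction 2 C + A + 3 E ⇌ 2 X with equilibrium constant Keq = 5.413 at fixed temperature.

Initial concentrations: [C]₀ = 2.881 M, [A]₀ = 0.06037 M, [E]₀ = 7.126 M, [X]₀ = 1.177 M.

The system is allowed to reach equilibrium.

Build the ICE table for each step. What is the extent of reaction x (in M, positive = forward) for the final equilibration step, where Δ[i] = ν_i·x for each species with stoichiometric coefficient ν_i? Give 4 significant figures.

x = 0.06025 M

Q₀ = 0.00764 vs Keq = 5.413 ⇒ Q<K, forward
Step 1:
                  C         A         E         X
  I           2.881   0.06037     7.126     1.177
  C         -0.1205  -0.06025   -0.1807    0.1205
  E           2.761 1.2182e-04     6.945     1.297
  solve Keq expr → x = 0.06025; check Q = 5.413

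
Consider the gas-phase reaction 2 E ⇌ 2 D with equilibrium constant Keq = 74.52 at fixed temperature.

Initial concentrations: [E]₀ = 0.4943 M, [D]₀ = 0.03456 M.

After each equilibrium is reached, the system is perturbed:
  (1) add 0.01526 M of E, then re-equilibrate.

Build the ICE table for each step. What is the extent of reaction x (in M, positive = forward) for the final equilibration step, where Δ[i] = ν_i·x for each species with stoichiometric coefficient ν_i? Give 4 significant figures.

x = 0.006838 M

Q₀ = 0.004888 vs Keq = 74.52 ⇒ Q<K, forward
Step 1:
                    E           D
  init         0.4943     0.03456
  Δ           -0.4394      0.4394
  eq           0.0549       0.474
  solve Keq expr → x = 0.2197; check Q = 74.52
Then add 0.01526 M of E.
Step 2:
                    E           D
  init        0.07016       0.474
  Δ          -0.01368     0.01368
  eq          0.05649      0.4876
  solve Keq expr → x = 0.006838; check Q = 74.52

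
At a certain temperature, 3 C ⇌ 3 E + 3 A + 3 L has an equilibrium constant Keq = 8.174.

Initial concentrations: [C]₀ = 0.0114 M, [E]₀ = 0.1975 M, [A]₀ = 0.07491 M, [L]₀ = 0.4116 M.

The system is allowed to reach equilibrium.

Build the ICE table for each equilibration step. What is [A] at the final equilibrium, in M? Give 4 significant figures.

[A]_eq = 0.08277 M

Q₀ = 0.1524 vs Keq = 8.174 ⇒ Q<K, forward
Step 1:
                   C          E          A          L
  Initial     0.0114     0.1975    0.07491     0.4116
  Change   -0.007861   0.007861   0.007861   0.007861
  Equil     0.003539     0.2054    0.08277     0.4195
  solve Keq expr → x = 0.00262; check Q = 8.174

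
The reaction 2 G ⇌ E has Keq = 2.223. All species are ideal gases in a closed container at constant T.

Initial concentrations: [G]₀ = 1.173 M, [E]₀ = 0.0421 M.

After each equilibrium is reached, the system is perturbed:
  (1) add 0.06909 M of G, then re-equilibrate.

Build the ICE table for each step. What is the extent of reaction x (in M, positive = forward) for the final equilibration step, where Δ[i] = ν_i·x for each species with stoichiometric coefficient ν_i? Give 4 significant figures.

x = 0.02749 M

Q₀ = 0.0306 vs Keq = 2.223 ⇒ Q<K, forward
Step 1:
                  G         E
  I           1.173    0.0421
  C         -0.7419     0.371
  E          0.4311    0.4131
  solve Keq expr → x = 0.371; check Q = 2.223
Then add 0.06909 M of G.
Step 2:
                  G         E
  I          0.5002    0.4131
  C        -0.05498   0.02749
  E          0.4452    0.4406
  solve Keq expr → x = 0.02749; check Q = 2.223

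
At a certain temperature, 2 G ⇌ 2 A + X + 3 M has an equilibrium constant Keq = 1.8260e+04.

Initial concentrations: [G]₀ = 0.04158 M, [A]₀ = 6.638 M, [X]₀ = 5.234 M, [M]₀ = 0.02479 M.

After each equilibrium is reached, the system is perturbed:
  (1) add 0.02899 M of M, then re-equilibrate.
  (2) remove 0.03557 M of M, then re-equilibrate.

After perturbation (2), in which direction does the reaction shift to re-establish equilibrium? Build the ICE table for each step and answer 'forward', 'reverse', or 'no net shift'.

Direction: forward

Q₀ = 2.032 vs Keq = 1.8260e+04 ⇒ Q<K, forward
Step 1:
                   G          A          X          M
  init       0.04158      6.638      5.234    0.02479
  Δ         -0.03887    0.03887    0.01943     0.0583
  eq        0.002713      6.677      5.253    0.08309
  solve Keq expr → x = 0.01943; check Q = 1.8260e+04
Then add 0.02899 M of M.
Step 2:
                   G          A          X          M
  init      0.002713      6.677      5.253     0.1121
  Δ         0.001416  -0.001416 -7.0783e-04  -0.002123
  eq        0.004128      6.675      5.253       0.11
  solve Keq expr → x = -7.0783e-04; check Q = 1.8260e+04
Then remove 0.03557 M of M.
Step 3:
                   G          A          X          M
  init      0.004128      6.675      5.253    0.07439
  Δ         -0.00171    0.00171 8.5523e-04   0.002566
  eq        0.002418      6.677      5.254    0.07695
  solve Keq expr → x = 8.5523e-04; check Q = 1.8260e+04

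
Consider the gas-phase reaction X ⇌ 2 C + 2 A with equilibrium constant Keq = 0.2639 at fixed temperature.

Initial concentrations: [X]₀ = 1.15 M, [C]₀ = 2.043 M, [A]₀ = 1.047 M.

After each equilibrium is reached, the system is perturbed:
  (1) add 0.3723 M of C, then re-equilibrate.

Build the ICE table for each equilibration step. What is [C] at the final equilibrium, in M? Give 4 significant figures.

[C]_eq = 1.731 M

Q₀ = 3.979 vs Keq = 0.2639 ⇒ Q>K, reverse
Step 1:
                    X           C           A
  Initial        1.15       2.043       1.047
  Change       0.3067     -0.6133     -0.6133
  Equil         1.457        1.43      0.4337
  solve Keq expr → x = -0.3067; check Q = 0.2639
Then add 0.3723 M of C.
Step 2:
                    X           C           A
  Initial       1.457       1.802      0.4337
  Change      0.03556    -0.07112    -0.07112
  Equil         1.492       1.731      0.3626
  solve Keq expr → x = -0.03556; check Q = 0.2639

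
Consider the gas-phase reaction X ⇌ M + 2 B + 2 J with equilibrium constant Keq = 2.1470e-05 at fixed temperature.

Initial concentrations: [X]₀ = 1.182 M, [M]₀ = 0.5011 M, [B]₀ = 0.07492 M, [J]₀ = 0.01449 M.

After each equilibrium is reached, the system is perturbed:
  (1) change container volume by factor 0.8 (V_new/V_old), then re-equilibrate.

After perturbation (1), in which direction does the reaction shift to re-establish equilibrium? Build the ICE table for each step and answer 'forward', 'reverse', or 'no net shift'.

Direction: reverse

Q₀ = 4.9962e-07 vs Keq = 2.1470e-05 ⇒ Q<K, forward
Step 1:
                   X          M          B          J
  init         1.182     0.5011    0.07492    0.01449
  Δ         -0.02185    0.02185    0.04369    0.04369
  eq            1.16     0.5229     0.1186    0.05818
  solve Keq expr → x = 0.02185; check Q = 2.1470e-05
Then change container volume by factor 0.8 (V_new/V_old).
Step 2:
                   X          M          B          J
  init          1.45     0.6537     0.1483    0.07273
  Δ         0.009422  -0.009422   -0.01884   -0.01884
  eq            1.46     0.6443     0.1294    0.05389
  solve Keq expr → x = -0.009422; check Q = 2.1470e-05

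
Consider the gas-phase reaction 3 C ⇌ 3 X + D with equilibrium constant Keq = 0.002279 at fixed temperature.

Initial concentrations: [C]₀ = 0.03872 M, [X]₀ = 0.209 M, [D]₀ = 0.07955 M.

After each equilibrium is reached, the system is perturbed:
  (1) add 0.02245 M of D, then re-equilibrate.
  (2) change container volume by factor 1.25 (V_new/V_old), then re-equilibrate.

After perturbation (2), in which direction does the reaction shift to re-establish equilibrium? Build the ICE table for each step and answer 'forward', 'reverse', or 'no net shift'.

Q₀ = 12.51 vs Keq = 0.002279 ⇒ Q>K, reverse
Step 1:
                    C           X           D
  init        0.03872       0.209     0.07955
  Δ            0.1373     -0.1373    -0.04578
  eq            0.176     0.07167     0.03377
  solve Keq expr → x = -0.04578; check Q = 0.002279
Then add 0.02245 M of D.
Step 2:
                    C           X           D
  init          0.176     0.07167     0.05622
  Δ          0.007607   -0.007607   -0.002536
  eq           0.1837     0.06407     0.05369
  solve Keq expr → x = -0.002536; check Q = 0.002279
Then change container volume by factor 1.25 (V_new/V_old).
Step 3:
                    C           X           D
  init         0.1469     0.05125     0.04295
  Δ         -0.002614    0.002614  8.7122e-04
  eq           0.1443     0.05387     0.04382
  solve Keq expr → x = 8.7122e-04; check Q = 0.002279

Direction: forward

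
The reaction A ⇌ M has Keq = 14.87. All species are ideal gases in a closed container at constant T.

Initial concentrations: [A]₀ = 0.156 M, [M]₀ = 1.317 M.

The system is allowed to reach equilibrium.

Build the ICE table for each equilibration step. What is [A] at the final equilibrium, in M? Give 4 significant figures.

[A]_eq = 0.09282 M

Q₀ = 8.442 vs Keq = 14.87 ⇒ Q<K, forward
Step 1:
                  A         M
  I           0.156     1.317
  C        -0.06318   0.06318
  E         0.09282      1.38
  solve Keq expr → x = 0.06318; check Q = 14.87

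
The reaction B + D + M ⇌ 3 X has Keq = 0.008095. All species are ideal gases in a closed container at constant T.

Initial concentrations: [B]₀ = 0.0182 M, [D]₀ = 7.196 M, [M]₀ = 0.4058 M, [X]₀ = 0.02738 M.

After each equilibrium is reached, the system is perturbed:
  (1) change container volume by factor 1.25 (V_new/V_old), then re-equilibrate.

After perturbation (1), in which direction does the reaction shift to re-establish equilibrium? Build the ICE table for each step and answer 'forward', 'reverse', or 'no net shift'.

Q₀ = 3.8621e-04 vs Keq = 0.008095 ⇒ Q<K, forward
Step 1:
                  B         D         M         X
  I          0.0182     7.196    0.4058   0.02738
  C       -0.009998 -0.009998 -0.009998   0.02999
  E        0.008202     7.186    0.3958   0.05737
  solve Keq expr → x = 0.009998; check Q = 0.008095
Then change container volume by factor 1.25 (V_new/V_old).
Step 2:
                  B         D         M         X
  I        0.006562     5.749    0.3166    0.0459
  C               0         0         0         0
  E        0.006562     5.749    0.3166    0.0459
  solve Keq expr → x = 0; check Q = 0.008095

Direction: no net shift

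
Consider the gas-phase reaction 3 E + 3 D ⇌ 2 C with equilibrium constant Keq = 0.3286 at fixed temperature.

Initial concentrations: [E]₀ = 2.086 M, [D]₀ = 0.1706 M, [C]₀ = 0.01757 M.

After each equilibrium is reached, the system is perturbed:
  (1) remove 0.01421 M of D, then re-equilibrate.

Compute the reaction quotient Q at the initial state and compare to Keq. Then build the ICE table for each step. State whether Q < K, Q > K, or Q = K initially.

Q₀ = 0.00685 vs Keq = 0.3286 ⇒ Q<K, forward
Step 1:
                  E         D         C
  init        2.086    0.1706   0.01757
  Δ        -0.06211  -0.06211   0.04141
  eq          2.024    0.1085   0.05898
  solve Keq expr → x = 0.0207; check Q = 0.3286
Then remove 0.01421 M of D.
Step 2:
                  E         D         C
  init        2.024   0.09428   0.05898
  Δ        0.007559  0.007559 -0.005039
  eq          2.031    0.1018   0.05394
  solve Keq expr → x = -0.00252; check Q = 0.3286

Q₀ = 0.00685; Q < K (proceeds forward)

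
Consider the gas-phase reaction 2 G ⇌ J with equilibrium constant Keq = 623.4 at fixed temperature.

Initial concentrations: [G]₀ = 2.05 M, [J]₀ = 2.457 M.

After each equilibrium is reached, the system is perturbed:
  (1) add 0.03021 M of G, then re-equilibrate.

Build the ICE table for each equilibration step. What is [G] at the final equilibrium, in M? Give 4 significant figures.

Q₀ = 0.5847 vs Keq = 623.4 ⇒ Q<K, forward
Step 1:
                  G         J
  Initial      2.05     2.457
  Change     -1.976    0.9878
  Equil     0.07434     3.445
  solve Keq expr → x = 0.9878; check Q = 623.4
Then add 0.03021 M of G.
Step 2:
                  G         J
  Initial    0.1045     3.445
  Change   -0.03005   0.01502
  Equil      0.0745      3.46
  solve Keq expr → x = 0.01502; check Q = 623.4

[G]_eq = 0.0745 M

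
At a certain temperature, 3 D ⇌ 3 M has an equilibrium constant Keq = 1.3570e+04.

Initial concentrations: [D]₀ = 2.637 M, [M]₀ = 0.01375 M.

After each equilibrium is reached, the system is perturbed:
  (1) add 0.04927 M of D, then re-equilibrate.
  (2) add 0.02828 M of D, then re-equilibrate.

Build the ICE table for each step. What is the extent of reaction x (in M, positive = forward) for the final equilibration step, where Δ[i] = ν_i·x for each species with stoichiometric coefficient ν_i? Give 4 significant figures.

Q₀ = 1.4177e-07 vs Keq = 1.3570e+04 ⇒ Q<K, forward
Step 1:
                  D         M
  init        2.637   0.01375
  Δ           -2.53      2.53
  eq         0.1067     2.544
  solve Keq expr → x = 0.8434; check Q = 1.3570e+04
Then add 0.04927 M of D.
Step 2:
                  D         M
  init       0.1559     2.544
  Δ        -0.04729   0.04729
  eq         0.1086     2.591
  solve Keq expr → x = 0.01576; check Q = 1.3570e+04
Then add 0.02828 M of D.
Step 3:
                  D         M
  init       0.1369     2.591
  Δ        -0.02714   0.02714
  eq         0.1098     2.619
  solve Keq expr → x = 0.009047; check Q = 1.3570e+04

x = 0.009047 M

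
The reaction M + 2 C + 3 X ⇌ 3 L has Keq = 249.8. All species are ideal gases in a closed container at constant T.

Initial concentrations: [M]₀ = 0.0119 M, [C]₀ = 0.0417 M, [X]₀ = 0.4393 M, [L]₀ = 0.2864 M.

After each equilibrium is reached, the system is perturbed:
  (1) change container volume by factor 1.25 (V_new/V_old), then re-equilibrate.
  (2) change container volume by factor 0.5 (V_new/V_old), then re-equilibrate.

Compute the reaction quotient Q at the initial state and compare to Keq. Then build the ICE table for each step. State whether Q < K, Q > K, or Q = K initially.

Q₀ = 1.3391e+04 vs Keq = 249.8 ⇒ Q>K, reverse
Step 1:
                    M           C           X           L
  Initial      0.0119      0.0417      0.4393      0.2864
  Change      0.02416     0.04833     0.07249    -0.07249
  Equil       0.03606     0.09003      0.5118      0.2139
  solve Keq expr → x = -0.02416; check Q = 249.8
Then change container volume by factor 1.25 (V_new/V_old).
Step 2:
                    M           C           X           L
  Initial     0.02885     0.07202      0.4094      0.1711
  Change     0.004153    0.008305     0.01246    -0.01246
  Equil         0.033     0.08033      0.4219      0.1587
  solve Keq expr → x = -0.004153; check Q = 249.8
Then change container volume by factor 0.5 (V_new/V_old).
Step 3:
                    M           C           X           L
  Initial     0.06601      0.1607      0.8438      0.3173
  Change     -0.02439    -0.04878    -0.07317     0.07317
  Equil       0.04162      0.1119      0.7706      0.3905
  solve Keq expr → x = 0.02439; check Q = 249.8

Q₀ = 1.3391e+04; Q > K (proceeds reverse)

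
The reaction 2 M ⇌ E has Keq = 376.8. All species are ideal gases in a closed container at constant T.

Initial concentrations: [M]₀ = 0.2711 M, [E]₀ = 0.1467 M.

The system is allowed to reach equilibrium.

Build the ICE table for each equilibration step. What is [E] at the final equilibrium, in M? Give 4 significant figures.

Q₀ = 1.996 vs Keq = 376.8 ⇒ Q<K, forward
Step 1:
                   M          E
  Initial     0.2711     0.1467
  Change     -0.2444     0.1222
  Equil      0.02671     0.2689
  solve Keq expr → x = 0.1222; check Q = 376.8

[E]_eq = 0.2689 M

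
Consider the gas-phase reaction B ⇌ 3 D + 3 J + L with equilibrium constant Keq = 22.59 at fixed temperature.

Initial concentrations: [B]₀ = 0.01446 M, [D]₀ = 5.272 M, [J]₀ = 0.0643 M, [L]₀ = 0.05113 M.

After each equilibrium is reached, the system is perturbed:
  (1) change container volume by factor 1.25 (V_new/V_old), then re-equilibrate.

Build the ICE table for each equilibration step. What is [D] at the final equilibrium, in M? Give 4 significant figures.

Q₀ = 0.1377 vs Keq = 22.59 ⇒ Q<K, forward
Step 1:
                   B          D          J          L
  I          0.01446      5.272     0.0643    0.05113
  C         -0.01394    0.04183    0.04183    0.01394
  E       5.1668e-04      5.314     0.1061    0.06507
  solve Keq expr → x = 0.01394; check Q = 22.59
Then change container volume by factor 1.25 (V_new/V_old).
Step 2:
                   B          D          J          L
  I       4.1335e-04      4.251     0.0849    0.05206
  C       -3.0078e-04 9.0234e-04 9.0234e-04 3.0078e-04
  E       1.1257e-04      4.252    0.08581    0.05236
  solve Keq expr → x = 3.0078e-04; check Q = 22.59

[D]_eq = 4.252 M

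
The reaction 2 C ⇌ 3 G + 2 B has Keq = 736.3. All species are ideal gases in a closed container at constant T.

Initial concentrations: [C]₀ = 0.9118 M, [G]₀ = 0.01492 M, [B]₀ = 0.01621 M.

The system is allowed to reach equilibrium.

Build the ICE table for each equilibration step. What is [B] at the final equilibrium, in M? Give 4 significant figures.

[B]_eq = 0.8794 M

Q₀ = 1.0497e-09 vs Keq = 736.3 ⇒ Q<K, forward
Step 1:
                  C         G         B
  Initial    0.9118   0.01492   0.01621
  Change    -0.8632     1.295    0.8632
  Equil     0.04858      1.31    0.8794
  solve Keq expr → x = 0.4316; check Q = 736.3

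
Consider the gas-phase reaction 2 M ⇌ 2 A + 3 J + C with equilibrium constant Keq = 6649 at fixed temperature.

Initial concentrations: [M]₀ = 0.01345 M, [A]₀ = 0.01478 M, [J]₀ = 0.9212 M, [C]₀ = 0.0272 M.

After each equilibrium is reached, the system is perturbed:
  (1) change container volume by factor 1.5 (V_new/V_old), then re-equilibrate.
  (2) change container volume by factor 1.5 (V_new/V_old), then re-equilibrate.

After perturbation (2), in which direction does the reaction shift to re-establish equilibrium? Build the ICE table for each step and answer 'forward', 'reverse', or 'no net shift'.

Direction: forward

Q₀ = 0.02568 vs Keq = 6649 ⇒ Q<K, forward
Step 1:
                    M           A           J           C
  I           0.01345     0.01478      0.9212      0.0272
  C          -0.01339     0.01339     0.02009    0.006696
  E        5.8089e-05     0.02817      0.9413      0.0339
  solve Keq expr → x = 0.006696; check Q = 6649
Then change container volume by factor 1.5 (V_new/V_old).
Step 2:
                    M           A           J           C
  I        3.8726e-05     0.01878      0.6275      0.0226
  C       -2.1489e-05  2.1489e-05  3.2234e-05  1.0745e-05
  E        1.7237e-05      0.0188      0.6276     0.02261
  solve Keq expr → x = 1.0745e-05; check Q = 6649
Then change container volume by factor 1.5 (V_new/V_old).
Step 3:
                    M           A           J           C
  I        1.1491e-05     0.01254      0.4184     0.01507
  C       -6.3807e-06  6.3807e-06  9.5710e-06  3.1903e-06
  E        5.1105e-06     0.01254      0.4184     0.01508
  solve Keq expr → x = 3.1903e-06; check Q = 6649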